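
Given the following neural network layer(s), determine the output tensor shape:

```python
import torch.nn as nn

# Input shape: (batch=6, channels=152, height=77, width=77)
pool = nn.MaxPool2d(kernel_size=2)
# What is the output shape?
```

Input: (6, 152, 77, 77) -> Output: (6, 152, 38, 38)

Answer: (6, 152, 38, 38)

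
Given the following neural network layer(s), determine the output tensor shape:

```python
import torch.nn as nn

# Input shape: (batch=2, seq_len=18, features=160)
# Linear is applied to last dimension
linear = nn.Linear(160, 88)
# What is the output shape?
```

Input: (2, 18, 160) -> Output: (2, 18, 88)

Answer: (2, 18, 88)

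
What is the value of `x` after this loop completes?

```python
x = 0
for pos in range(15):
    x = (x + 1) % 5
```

Increment mod 5, 15 times = 0
`x` takes the values: 0 → 1 → 2 → 3 → 4 → 0 → 1 → 2 → 3 → 4 → 0 → 1 → 2 → 3 → 4 → 0

Answer: 0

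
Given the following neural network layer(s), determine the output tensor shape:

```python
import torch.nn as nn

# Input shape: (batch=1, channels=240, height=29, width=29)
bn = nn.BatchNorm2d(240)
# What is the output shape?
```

Input: (1, 240, 29, 29) -> Output: (1, 240, 29, 29)

Answer: (1, 240, 29, 29)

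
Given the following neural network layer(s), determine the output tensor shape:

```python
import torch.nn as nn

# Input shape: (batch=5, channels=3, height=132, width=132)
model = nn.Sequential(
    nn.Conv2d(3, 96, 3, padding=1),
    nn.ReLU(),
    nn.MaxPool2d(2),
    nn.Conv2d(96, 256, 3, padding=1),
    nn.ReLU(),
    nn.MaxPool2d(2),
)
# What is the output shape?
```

Input: (5, 3, 132, 132) -> after first Conv2d: (5, 96, 132, 132) -> after first MaxPool2d: (5, 96, 66, 66) -> after second Conv2d: (5, 256, 66, 66) -> Output: (5, 256, 33, 33)

Answer: (5, 256, 33, 33)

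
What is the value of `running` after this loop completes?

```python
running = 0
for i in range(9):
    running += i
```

Sum of 0 to 8 = 36
`running` takes the values: 0 → 1 → 3 → 6 → 10 → 15 → 21 → 28 → 36

Answer: 36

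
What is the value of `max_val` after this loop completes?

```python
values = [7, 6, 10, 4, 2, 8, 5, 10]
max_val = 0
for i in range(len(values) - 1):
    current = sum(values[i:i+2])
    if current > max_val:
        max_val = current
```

Max sum of 2-element window in [7, 6, 10, 4, 2, 8, 5, 10]
`max_val` takes the values: 0 → 13 → 16

Answer: 16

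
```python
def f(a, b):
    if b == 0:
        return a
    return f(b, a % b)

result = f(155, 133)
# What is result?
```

f(155, 133) -> f(133, 22) -> f(22, 1) -> f(1, 0) -> 1

Answer: 1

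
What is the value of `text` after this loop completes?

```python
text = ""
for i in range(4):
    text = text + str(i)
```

Concatenate digits 0 to 3
`text` takes the values: "" → "0" → "01" → "012" → "0123"

Answer: "0123"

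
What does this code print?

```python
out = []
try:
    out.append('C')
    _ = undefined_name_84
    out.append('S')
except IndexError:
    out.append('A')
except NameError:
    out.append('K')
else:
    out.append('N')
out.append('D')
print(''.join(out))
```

Execution trace: 'C' (try body) → 'K' (except NameError) → 'D' (after the try/except). Output: CKD

Answer: CKD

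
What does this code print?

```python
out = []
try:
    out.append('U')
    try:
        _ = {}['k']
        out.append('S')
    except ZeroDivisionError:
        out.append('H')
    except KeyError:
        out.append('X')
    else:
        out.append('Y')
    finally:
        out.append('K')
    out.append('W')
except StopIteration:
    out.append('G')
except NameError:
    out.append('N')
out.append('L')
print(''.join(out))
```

Execution trace: 'U' (try body) → 'X' (inner except KeyError) → 'K' (inner finally) → 'W' (try body, no exception) → 'L' (after the try/except). Output: UXKWL

Answer: UXKWL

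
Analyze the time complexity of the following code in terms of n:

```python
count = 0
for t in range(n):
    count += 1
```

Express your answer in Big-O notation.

Each loop level contributes: n. Multiplying the contributions gives O(n).

Answer: O(n)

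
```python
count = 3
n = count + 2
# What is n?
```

Trace:
`count = 3` → count = 3
`n = count + 2` → n = 5
So n = 5

Answer: 5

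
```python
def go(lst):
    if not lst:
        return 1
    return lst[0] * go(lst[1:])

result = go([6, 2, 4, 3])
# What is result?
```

Product over [6, 2, 4, 3] = 6 * 2 * 4 * 3 = 144

Answer: 144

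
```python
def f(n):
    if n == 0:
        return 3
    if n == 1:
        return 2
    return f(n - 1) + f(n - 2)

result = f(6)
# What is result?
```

Build up from base cases: f(0)=3, f(1)=2, f(2)=5, f(3)=7, f(4)=12, f(5)=19, f(6)=31

Answer: 31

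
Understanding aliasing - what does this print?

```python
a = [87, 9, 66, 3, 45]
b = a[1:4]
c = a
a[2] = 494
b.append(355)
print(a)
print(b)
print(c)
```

Key concept: slice vs alias.
Step by step:
`a = [87, 9, 66, 3, 45]` → a = [87, 9, 66, 3, 45]
`b = a[1:4]` → b = [9, 66, 3]
`c = a` → c = [87, 9, 66, 3, 45] (same object as a)
`a[2] = 494` → a = [87, 9, 494, 3, 45] (same object as c); c = [87, 9, 494, 3, 45] (same object as a)
`b.append(355)` → b = [9, 66, 3, 355]
`print(a)` → prints [87, 9, 494, 3, 45]
`print(b)` → prints [9, 66, 3, 355]
`print(c)` → prints [87, 9, 494, 3, 45]

Answer:
[87, 9, 494, 3, 45]
[9, 66, 3, 355]
[87, 9, 494, 3, 45]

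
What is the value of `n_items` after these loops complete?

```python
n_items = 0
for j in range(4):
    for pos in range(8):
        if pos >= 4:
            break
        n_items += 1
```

Inner breaks at 4, outer runs 4 times
`n_items` takes the values: 0 → 1 → 2 → 3 → 4 → 5 → 6 → 7 → 8 → 9 → 10 → 11 → 12 → 13 → 14 → 15 → 16

Answer: 16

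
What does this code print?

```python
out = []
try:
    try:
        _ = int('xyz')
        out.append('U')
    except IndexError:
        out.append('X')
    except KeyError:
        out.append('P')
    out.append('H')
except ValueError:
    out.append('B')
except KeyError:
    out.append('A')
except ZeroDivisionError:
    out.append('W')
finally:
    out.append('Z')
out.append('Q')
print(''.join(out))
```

Execution trace: 'B' (except ValueError) → 'Z' (finally) → 'Q' (after the try/except). Output: BZQ

Answer: BZQ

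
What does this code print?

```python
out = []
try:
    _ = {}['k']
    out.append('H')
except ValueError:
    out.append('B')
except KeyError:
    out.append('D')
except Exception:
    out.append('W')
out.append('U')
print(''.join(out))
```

Execution trace: 'D' (except KeyError) → 'U' (after the try/except). Output: DU

Answer: DU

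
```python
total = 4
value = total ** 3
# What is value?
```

Trace:
`total = 4` → total = 4
`value = total ** 3` → value = 64
So value = 64

Answer: 64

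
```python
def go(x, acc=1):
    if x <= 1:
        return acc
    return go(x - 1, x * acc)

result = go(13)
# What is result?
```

Accumulator trace (n, acc): (13, 1) -> (12, 13) -> (11, 156) -> (10, 1716) -> (9, 17160) -> (8, 154440) -> (7, 1235520) -> (6, 8648640) -> (5, 51891840) -> (4, 259459200) -> (3, 1037836800) -> (2, 3113510400) -> (1, 6227020800) -> return 6227020800

Answer: 6227020800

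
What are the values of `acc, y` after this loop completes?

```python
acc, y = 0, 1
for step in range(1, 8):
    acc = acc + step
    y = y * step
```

Sum and factorial of 1 to 7
`acc, y` takes the values: (0, 1) → (1, 1) → (3, 1) → (3, 2) → (6, 2) → (6, 6) → (10, 6) → (10, 24) → (15, 24) → (15, 120) → (21, 120) → (21, 720) → (28, 720) → (28, 5040)

Answer: 28, 5040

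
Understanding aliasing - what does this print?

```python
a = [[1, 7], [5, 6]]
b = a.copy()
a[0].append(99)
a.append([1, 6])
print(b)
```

Key concept: shallow copy with nested lists.
Step by step:
`a = [[1, 7], [5, 6]]` → a = [[1, 7], [5, 6]]
`b = a.copy()` → b = [[1, 7], [5, 6]]
`a[0].append(99)` → a = [[1, 7, 99], [5, 6]]; b = [[1, 7, 99], [5, 6]]
`a.append([1, 6])` → a = [[1, 7, 99], [5, 6], [1, 6]]
`print(b)` → prints [[1, 7, 99], [5, 6]]

Answer: [[1, 7, 99], [5, 6]]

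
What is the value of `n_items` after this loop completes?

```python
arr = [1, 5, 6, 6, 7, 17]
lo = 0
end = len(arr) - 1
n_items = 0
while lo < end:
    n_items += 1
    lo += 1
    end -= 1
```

Iterations until pointers meet (list length 6)
`n_items` takes the values: 0 → 1 → 2 → 3

Answer: 3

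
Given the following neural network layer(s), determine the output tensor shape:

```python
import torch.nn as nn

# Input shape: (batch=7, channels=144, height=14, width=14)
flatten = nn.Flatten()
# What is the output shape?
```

Input: (7, 144, 14, 14) -> Output: (7, 28224)

Answer: (7, 28224)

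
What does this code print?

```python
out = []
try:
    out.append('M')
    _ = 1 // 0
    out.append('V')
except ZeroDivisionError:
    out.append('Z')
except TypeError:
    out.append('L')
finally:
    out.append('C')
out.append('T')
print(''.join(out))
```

Execution trace: 'M' (try body) → 'Z' (except ZeroDivisionError) → 'C' (finally) → 'T' (after the try/except). Output: MZCT

Answer: MZCT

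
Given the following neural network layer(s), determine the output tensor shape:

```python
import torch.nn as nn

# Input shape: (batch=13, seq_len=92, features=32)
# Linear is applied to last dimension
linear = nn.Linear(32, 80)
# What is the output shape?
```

Input: (13, 92, 32) -> Output: (13, 92, 80)

Answer: (13, 92, 80)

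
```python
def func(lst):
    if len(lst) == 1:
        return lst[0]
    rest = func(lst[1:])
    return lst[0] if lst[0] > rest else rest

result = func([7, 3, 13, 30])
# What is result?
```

Recursive max over [7, 3, 13, 30] = 30

Answer: 30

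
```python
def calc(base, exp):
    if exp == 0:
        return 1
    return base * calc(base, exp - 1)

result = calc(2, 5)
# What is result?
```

calc(2, 5) = 2 * 2 * 2 * 2 * 2 = 32

Answer: 32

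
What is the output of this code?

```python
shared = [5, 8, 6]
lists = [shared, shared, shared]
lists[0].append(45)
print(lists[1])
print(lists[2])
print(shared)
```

Key concept: list of same reference.
Step by step:
`shared = [5, 8, 6]` → shared = [5, 8, 6]
`lists = [shared, shared, shared]` → lists = [[5, 8, 6], [5, 8, 6], [5, 8, 6]]
`lists[0].append(45)` → shared = [5, 8, 6, 45]; lists = [[5, 8, 6, 45], [5, 8, 6, 45], [5, 8, 6, 45]]
`print(lists[1])` → prints [5, 8, 6, 45]
`print(lists[2])` → prints [5, 8, 6, 45]
`print(shared)` → prints [5, 8, 6, 45]

Answer:
[5, 8, 6, 45]
[5, 8, 6, 45]
[5, 8, 6, 45]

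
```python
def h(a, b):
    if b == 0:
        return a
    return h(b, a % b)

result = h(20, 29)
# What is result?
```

h(20, 29) -> h(29, 20) -> h(20, 9) -> h(9, 2) -> h(2, 1) -> h(1, 0) -> 1

Answer: 1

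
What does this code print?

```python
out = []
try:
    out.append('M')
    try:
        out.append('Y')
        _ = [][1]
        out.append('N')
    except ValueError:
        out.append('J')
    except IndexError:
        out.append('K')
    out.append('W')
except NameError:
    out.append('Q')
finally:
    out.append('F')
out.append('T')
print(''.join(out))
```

Execution trace: 'M' (try body) → 'Y' (inner try body) → 'K' (inner except IndexError) → 'W' (try body, no exception) → 'F' (finally) → 'T' (after the try/except). Output: MYKWFT

Answer: MYKWFT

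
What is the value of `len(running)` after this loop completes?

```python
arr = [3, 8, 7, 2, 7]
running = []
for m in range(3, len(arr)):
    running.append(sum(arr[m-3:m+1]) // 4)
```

Number of 4-element averages
`running` takes the values: [] → [5] → [5, 6]
So `len(running)` = 2

Answer: 2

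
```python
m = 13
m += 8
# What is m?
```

Trace:
`m = 13` → m = 13
`m += 8` → m = 21
So m = 21

Answer: 21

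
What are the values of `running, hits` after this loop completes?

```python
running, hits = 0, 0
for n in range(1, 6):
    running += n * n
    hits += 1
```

Sum of squares and count
`running, hits` takes the values: (0, 0) → (1, 0) → (1, 1) → (5, 1) → (5, 2) → (14, 2) → (14, 3) → (30, 3) → (30, 4) → (55, 4) → (55, 5)

Answer: 55, 5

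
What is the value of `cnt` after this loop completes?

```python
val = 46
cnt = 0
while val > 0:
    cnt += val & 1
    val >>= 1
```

Count set bits in 46 (binary: 0b101110)
`cnt` takes the values: 0 → 1 → 2 → 3 → 4

Answer: 4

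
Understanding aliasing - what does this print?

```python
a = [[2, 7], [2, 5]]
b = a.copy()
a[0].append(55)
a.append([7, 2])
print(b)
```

Key concept: shallow copy with nested lists.
Step by step:
`a = [[2, 7], [2, 5]]` → a = [[2, 7], [2, 5]]
`b = a.copy()` → b = [[2, 7], [2, 5]]
`a[0].append(55)` → a = [[2, 7, 55], [2, 5]]; b = [[2, 7, 55], [2, 5]]
`a.append([7, 2])` → a = [[2, 7, 55], [2, 5], [7, 2]]
`print(b)` → prints [[2, 7, 55], [2, 5]]

Answer: [[2, 7, 55], [2, 5]]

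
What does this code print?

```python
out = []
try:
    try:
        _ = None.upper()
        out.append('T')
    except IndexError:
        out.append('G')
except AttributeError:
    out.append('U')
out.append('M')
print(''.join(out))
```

Execution trace: 'U' (outer except AttributeError) → 'M' (after the try/except). Output: UM

Answer: UM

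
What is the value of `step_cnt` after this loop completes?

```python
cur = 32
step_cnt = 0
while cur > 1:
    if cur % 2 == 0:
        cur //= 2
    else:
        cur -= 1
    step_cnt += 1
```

Steps to reduce 32 to 1
`step_cnt` takes the values: 0 → 1 → 2 → 3 → 4 → 5

Answer: 5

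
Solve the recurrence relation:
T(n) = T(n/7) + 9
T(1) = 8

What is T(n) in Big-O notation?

Each step divides n by 7 and adds 9. After log_7(n) steps we reach T(1)=8. So T(n) = 9·log_7(n) + 8 = O(log n).

Answer: O(log n)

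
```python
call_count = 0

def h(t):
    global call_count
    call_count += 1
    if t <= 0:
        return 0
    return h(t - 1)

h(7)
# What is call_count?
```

Linear recursion stepping by 1: 8 calls from t=7 down to ≤0.

Answer: 8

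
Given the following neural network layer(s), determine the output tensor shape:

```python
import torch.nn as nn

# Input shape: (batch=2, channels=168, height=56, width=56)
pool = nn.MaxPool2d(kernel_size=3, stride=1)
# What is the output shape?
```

Input: (2, 168, 56, 56) -> Output: (2, 168, 54, 54)

Answer: (2, 168, 54, 54)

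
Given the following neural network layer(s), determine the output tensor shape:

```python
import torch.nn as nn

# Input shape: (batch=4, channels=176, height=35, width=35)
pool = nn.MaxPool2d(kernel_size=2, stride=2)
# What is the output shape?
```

Input: (4, 176, 35, 35) -> Output: (4, 176, 17, 17)

Answer: (4, 176, 17, 17)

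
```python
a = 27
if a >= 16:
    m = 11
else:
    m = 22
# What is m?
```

Trace:
`a = 27` → a = 27
`if a >= 16: ...` → a >= 16 is True → m = 11
So m = 11

Answer: 11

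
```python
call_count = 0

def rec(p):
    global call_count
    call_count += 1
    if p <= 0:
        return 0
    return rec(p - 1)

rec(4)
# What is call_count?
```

Linear recursion stepping by 1: 5 calls from p=4 down to ≤0.

Answer: 5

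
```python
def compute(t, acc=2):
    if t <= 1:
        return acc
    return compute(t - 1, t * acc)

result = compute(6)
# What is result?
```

Accumulator trace (n, acc): (6, 2) -> (5, 12) -> (4, 60) -> (3, 240) -> (2, 720) -> (1, 1440) -> return 1440

Answer: 1440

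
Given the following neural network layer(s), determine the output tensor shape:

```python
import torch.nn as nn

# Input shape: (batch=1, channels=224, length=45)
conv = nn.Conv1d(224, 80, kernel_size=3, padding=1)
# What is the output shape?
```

Input: (1, 224, 45) -> Output: (1, 80, 45)

Answer: (1, 80, 45)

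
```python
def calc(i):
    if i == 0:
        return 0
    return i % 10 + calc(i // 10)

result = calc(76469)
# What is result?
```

Sum of digits of 76469: 9 + 6 + 4 + 6 + 7 = 32

Answer: 32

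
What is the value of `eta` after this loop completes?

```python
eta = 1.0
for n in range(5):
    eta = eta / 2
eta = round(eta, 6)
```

Halving LR 5 times: 1 / 2^5
`eta` takes the values: 1.0 → 0.5 → 0.25 → 0.125 → 0.0625 → 0.03125

Answer: 0.03125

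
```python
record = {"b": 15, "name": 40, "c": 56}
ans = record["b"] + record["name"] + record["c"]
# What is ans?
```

Trace:
`record = {"b": 15, "name": 40, "c": 56}` → record = {'b': 15, 'name': 40, 'c': 56}
`ans = record["b"] + record["name"] + record["c"]` → ans = 111
So ans = 111

Answer: 111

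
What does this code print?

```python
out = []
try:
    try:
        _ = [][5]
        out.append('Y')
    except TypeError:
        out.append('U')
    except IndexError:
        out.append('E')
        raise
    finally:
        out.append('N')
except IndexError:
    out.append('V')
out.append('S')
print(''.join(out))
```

Execution trace: 'E' (inner except IndexError) → 'N' (inner finally) → 'V' (outer except IndexError) → 'S' (after the try/except). Output: ENVS

Answer: ENVS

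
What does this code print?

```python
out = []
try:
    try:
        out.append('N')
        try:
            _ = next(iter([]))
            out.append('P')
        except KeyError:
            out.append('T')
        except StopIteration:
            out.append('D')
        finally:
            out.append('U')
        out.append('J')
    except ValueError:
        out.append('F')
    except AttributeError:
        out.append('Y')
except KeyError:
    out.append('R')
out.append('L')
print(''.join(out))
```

Execution trace: 'N' (try body) → 'D' (inner except StopIteration) → 'U' (inner finally) → 'J' (try body, no exception) → 'L' (after the try/except). Output: NDUJL

Answer: NDUJL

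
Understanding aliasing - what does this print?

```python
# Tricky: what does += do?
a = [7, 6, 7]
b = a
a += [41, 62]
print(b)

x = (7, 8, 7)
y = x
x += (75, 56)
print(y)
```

Key concept: += behavior differs for mutable vs immutable.
Step by step:
`a = [7, 6, 7]` → a = [7, 6, 7]
`b = a` → b = [7, 6, 7] (same object as a)
`a += [41, 62]` → a = [7, 6, 7, 41, 62] (same object as b); b = [7, 6, 7, 41, 62] (same object as a)
`print(b)` → prints [7, 6, 7, 41, 62]
`x = (7, 8, 7)` → x = (7, 8, 7)
`y = x` → y = (7, 8, 7)
`x += (75, 56)` → x = (7, 8, 7, 75, 56)
`print(y)` → prints (7, 8, 7)

Answer:
[7, 6, 7, 41, 62]
(7, 8, 7)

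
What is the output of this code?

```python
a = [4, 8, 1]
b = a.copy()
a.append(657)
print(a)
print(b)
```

Key concept: list.copy() creates independent copy.
Step by step:
`a = [4, 8, 1]` → a = [4, 8, 1]
`b = a.copy()` → b = [4, 8, 1]
`a.append(657)` → a = [4, 8, 1, 657]
`print(a)` → prints [4, 8, 1, 657]
`print(b)` → prints [4, 8, 1]

Answer:
[4, 8, 1, 657]
[4, 8, 1]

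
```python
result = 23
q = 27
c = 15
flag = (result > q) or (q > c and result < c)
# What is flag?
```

Trace:
`result = 23` → result = 23
`q = 27` → q = 27
`c = 15` → c = 15
`flag = (result > q) or (q > c and result < c)` → flag = False
So flag = False

Answer: False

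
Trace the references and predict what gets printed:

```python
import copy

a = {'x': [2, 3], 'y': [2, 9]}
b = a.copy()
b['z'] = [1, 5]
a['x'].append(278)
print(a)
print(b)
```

Key concept: shallow copy of dict with mutable values.
Step by step:
`a = {'x': [2, 3], 'y': [2, 9]}` → a = {'x': [2, 3], 'y': [2, 9]}
`b = a.copy()` → b = {'x': [2, 3], 'y': [2, 9]}
`b['z'] = [1, 5]` → b = {'x': [2, 3], 'y': [2, 9], 'z': [1, 5]}
`a['x'].append(278)` → a = {'x': [2, 3, 278], 'y': [2, 9]}; b = {'x': [2, 3, 278], 'y': [2, 9], 'z': [1, 5]}
`print(a)` → prints {'x': [2, 3, 278], 'y': [2, 9]}
`print(b)` → prints {'x': [2, 3, 278], 'y': [2, 9], 'z': [1, 5]}

Answer:
{'x': [2, 3, 278], 'y': [2, 9]}
{'x': [2, 3, 278], 'y': [2, 9], 'z': [1, 5]}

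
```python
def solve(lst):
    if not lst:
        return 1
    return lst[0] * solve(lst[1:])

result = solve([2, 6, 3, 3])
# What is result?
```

Product over [2, 6, 3, 3] = 2 * 6 * 3 * 3 = 108

Answer: 108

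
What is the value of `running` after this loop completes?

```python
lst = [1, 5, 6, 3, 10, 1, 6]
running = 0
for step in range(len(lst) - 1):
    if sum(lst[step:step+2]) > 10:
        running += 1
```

Count windows with sum > 10
`running` takes the values: 0 → 1 → 2 → 3

Answer: 3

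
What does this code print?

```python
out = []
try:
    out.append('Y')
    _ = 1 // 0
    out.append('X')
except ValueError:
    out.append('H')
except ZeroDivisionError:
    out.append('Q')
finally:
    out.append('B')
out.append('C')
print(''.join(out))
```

Execution trace: 'Y' (try body) → 'Q' (except ZeroDivisionError) → 'B' (finally) → 'C' (after the try/except). Output: YQBC

Answer: YQBC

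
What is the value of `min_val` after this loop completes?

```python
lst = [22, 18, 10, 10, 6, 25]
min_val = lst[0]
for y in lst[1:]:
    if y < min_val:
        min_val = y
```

Minimum of [22, 18, 10, 10, 6, 25]
`min_val` takes the values: 22 → 18 → 10 → 6

Answer: 6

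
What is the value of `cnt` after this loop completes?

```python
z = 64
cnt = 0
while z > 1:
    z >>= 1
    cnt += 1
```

Count right shifts until 1
`cnt` takes the values: 0 → 1 → 2 → 3 → 4 → 5 → 6

Answer: 6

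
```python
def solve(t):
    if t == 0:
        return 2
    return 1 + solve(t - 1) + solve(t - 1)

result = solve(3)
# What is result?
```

solve(t) = 1 + 2·solve(t-1), solve(0)=2. Closed form: (2+1)·2^3 - 1 = 23.

Answer: 23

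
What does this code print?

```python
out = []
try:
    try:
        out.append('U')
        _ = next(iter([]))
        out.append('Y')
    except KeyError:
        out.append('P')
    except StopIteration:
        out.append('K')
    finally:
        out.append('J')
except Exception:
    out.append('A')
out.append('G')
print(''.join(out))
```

Execution trace: 'U' (inner try body) → 'K' (inner except StopIteration) → 'J' (inner finally) → 'G' (after the try/except). Output: UKJG

Answer: UKJG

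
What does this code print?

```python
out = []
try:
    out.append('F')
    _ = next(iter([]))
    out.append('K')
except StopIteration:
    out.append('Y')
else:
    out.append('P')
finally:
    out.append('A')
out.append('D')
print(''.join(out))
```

Execution trace: 'F' (try body) → 'Y' (except StopIteration) → 'A' (finally) → 'D' (after the try/except). Output: FYAD

Answer: FYAD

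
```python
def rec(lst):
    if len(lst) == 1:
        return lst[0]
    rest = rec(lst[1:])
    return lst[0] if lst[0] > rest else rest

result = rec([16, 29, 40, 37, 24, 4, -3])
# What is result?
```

Recursive max over [16, 29, 40, 37, 24, 4, -3] = 40

Answer: 40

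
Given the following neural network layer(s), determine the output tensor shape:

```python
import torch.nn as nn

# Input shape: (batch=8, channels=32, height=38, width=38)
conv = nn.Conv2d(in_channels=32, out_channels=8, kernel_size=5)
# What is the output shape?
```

Input: (8, 32, 38, 38) -> Output: (8, 8, 34, 34)

Answer: (8, 8, 34, 34)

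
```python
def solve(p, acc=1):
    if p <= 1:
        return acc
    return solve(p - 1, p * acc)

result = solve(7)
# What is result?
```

Accumulator trace (n, acc): (7, 1) -> (6, 7) -> (5, 42) -> (4, 210) -> (3, 840) -> (2, 2520) -> (1, 5040) -> return 5040

Answer: 5040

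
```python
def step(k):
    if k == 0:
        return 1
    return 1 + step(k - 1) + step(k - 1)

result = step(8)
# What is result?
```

step(k) = 1 + 2·step(k-1), step(0)=1. Closed form: (1+1)·2^8 - 1 = 511.

Answer: 511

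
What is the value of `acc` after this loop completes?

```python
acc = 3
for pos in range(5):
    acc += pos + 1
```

Start at 3, add 1 to 5 = 18
`acc` takes the values: 3 → 4 → 6 → 9 → 13 → 18

Answer: 18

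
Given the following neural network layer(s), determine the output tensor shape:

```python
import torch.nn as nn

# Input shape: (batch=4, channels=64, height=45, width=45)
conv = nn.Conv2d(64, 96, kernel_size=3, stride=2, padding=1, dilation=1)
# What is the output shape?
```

Input: (4, 64, 45, 45) -> Output: (4, 96, 23, 23)

Answer: (4, 96, 23, 23)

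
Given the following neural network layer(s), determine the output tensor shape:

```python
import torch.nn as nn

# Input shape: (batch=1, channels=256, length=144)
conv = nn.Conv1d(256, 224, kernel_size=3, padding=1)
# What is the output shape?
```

Input: (1, 256, 144) -> Output: (1, 224, 144)

Answer: (1, 224, 144)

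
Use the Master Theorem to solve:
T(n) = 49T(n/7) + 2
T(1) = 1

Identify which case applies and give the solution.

a=49, b=7, f(n)=2. log_7(49) = 2. Since c=0 < 2, Case 1 applies: T(n) = Θ(n^log_b(a)) = O(n^2).

Answer: O(n^2) - Case 1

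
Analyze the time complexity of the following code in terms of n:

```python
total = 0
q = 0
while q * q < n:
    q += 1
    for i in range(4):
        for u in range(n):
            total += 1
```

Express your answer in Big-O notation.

Each loop level contributes: √n × 1 × n. Multiplying the contributions gives O(n√n).

Answer: O(n√n)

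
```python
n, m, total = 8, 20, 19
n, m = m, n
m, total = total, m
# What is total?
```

Trace:
`n, m, total = 8, 20, 19` → n = 8; m = 20; total = 19
`n, m = m, n` → n = 20; m = 8
`m, total = total, m` → m = 19; total = 8
So total = 8

Answer: 8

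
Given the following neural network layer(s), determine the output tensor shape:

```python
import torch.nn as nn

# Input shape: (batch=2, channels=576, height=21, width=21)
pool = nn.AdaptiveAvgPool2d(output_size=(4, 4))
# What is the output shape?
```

Input: (2, 576, 21, 21) -> Output: (2, 576, 4, 4)

Answer: (2, 576, 4, 4)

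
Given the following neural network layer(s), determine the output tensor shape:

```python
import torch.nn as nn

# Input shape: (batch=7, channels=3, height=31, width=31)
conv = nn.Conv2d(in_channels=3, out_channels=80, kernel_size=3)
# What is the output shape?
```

Input: (7, 3, 31, 31) -> Output: (7, 80, 29, 29)

Answer: (7, 80, 29, 29)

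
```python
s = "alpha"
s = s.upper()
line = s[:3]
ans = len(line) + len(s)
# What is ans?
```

Trace:
`s = "alpha"` → s = 'alpha'
`s = s.upper()` → s = 'ALPHA'
`line = s[:3]` → line = 'ALP'
`ans = len(line) + len(s)` → ans = 8
So ans = 8

Answer: 8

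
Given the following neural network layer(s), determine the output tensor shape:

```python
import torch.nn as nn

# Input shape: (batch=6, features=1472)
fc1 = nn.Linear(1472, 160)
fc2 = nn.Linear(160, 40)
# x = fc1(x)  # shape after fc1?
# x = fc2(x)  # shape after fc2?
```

Input: (6, 1472) -> after fc1: (6, 160) -> Output: (6, 40)

Answer: (6, 40)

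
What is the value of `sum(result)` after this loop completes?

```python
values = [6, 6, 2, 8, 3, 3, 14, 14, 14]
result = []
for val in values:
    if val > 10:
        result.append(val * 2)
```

Sum of doubled values > 10
`result` takes the values: [] → [28] → [28, 28] → [28, 28, 28]
So `sum(result)` = 84

Answer: 84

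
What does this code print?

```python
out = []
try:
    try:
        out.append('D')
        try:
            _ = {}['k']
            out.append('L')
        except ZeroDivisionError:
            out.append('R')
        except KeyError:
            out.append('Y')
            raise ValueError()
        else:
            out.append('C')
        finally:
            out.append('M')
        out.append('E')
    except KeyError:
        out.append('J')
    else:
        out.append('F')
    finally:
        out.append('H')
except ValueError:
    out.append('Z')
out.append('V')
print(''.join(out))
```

Execution trace: 'D' (try body) → 'Y' (inner except KeyError) → 'M' (inner finally) → 'H' (finally) → 'Z' (outer except ValueError) → 'V' (after the try/except). Output: DYMHZV

Answer: DYMHZV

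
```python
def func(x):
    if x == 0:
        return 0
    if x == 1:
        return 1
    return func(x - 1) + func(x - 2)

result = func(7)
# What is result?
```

Build up from base cases: func(0)=0, func(1)=1, func(2)=1, func(3)=2, func(4)=3, func(5)=5, func(6)=8, ..., func(7)=13

Answer: 13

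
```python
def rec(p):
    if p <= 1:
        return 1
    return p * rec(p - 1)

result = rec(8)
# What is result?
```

rec(8) = 8 * 7 * 6 * 5 * 4 * 3 * 2 * 1 = 40320

Answer: 40320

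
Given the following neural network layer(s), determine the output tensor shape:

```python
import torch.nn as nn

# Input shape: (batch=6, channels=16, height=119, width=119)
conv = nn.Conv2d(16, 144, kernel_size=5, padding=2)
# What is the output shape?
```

Input: (6, 16, 119, 119) -> Output: (6, 144, 119, 119)

Answer: (6, 144, 119, 119)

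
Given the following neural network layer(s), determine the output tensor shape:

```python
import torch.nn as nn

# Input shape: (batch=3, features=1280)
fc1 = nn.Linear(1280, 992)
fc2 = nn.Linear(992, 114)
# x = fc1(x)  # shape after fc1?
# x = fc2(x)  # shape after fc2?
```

Input: (3, 1280) -> after fc1: (3, 992) -> Output: (3, 114)

Answer: (3, 114)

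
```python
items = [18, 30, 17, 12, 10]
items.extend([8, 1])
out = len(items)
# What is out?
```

Trace:
`items = [18, 30, 17, 12, 10]` → items = [18, 30, 17, 12, 10]
`items.extend([8, 1])` → items = [18, 30, 17, 12, 10, 8, 1]
`out = len(items)` → out = 7
So out = 7

Answer: 7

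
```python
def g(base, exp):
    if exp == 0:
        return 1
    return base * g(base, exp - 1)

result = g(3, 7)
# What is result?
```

g(3, 7) = 3 * 3 * 3 * 3 * 3 * 3 * 3 = 2187

Answer: 2187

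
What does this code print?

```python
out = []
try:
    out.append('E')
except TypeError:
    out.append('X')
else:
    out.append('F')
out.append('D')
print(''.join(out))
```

Execution trace: 'E' (try body, no exception) → 'F' (else) → 'D' (after the try/except). Output: EFD

Answer: EFD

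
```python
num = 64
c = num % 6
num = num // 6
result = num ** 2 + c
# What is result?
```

Trace:
`num = 64` → num = 64
`c = num % 6` → c = 4
`num = num // 6` → num = 10
`result = num ** 2 + c` → result = 104
So result = 104

Answer: 104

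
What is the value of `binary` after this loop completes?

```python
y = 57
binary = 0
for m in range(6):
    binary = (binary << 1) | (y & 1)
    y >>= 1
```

Reverse lowest 6 bits of 57
`binary` takes the values: 0 → 1 → 2 → 4 → 9 → 19 → 39

Answer: 39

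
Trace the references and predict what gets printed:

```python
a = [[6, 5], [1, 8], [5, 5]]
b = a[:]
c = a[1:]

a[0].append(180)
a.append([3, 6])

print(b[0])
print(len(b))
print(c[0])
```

Key concept: slice with nested mutation.
Step by step:
`a = [[6, 5], [1, 8], [5, 5]]` → a = [[6, 5], [1, 8], [5, 5]]
`b = a[:]` → b = [[6, 5], [1, 8], [5, 5]]
`c = a[1:]` → c = [[1, 8], [5, 5]]
`a[0].append(180)` → a = [[6, 5, 180], [1, 8], [5, 5]]; b = [[6, 5, 180], [1, 8], [5, 5]]
`a.append([3, 6])` → a = [[6, 5, 180], [1, 8], [5, 5], [3, 6]]
`print(b[0])` → prints [6, 5, 180]
`print(len(b))` → prints 3
`print(c[0])` → prints [1, 8]

Answer:
[6, 5, 180]
3
[1, 8]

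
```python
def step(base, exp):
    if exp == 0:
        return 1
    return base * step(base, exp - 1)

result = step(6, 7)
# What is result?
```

step(6, 7) = 6 * 6 * 6 * 6 * 6 * 6 * 6 = 279936

Answer: 279936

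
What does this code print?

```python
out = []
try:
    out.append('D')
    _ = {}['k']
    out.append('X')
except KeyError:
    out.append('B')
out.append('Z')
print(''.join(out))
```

Execution trace: 'D' (try body) → 'B' (except KeyError) → 'Z' (after the try/except). Output: DBZ

Answer: DBZ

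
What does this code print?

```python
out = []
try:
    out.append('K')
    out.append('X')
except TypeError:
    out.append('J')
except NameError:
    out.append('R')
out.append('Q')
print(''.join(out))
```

Execution trace: 'K' (try body) → 'X' (try body, no exception) → 'Q' (after the try/except). Output: KXQ

Answer: KXQ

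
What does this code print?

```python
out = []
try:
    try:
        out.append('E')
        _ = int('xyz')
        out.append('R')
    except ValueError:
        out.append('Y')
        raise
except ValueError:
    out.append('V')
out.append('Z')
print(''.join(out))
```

Execution trace: 'E' (inner try body) → 'Y' (inner except ValueError) → 'V' (outer except ValueError) → 'Z' (after the try/except). Output: EYVZ

Answer: EYVZ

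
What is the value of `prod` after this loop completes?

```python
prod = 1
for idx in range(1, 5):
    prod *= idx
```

4! = 24
`prod` takes the values: 1 → 2 → 6 → 24

Answer: 24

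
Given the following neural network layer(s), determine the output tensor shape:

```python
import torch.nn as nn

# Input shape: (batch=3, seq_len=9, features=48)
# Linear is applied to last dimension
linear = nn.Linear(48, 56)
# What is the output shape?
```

Input: (3, 9, 48) -> Output: (3, 9, 56)

Answer: (3, 9, 56)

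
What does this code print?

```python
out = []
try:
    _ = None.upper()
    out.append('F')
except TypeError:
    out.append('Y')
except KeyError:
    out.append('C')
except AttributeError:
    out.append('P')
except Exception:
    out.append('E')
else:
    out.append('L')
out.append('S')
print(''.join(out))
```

Execution trace: 'P' (except AttributeError) → 'S' (after the try/except). Output: PS

Answer: PS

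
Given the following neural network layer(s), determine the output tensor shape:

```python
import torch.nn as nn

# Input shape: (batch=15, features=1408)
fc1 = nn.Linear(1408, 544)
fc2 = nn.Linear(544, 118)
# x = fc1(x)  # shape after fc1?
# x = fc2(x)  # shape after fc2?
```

Input: (15, 1408) -> after fc1: (15, 544) -> Output: (15, 118)

Answer: (15, 118)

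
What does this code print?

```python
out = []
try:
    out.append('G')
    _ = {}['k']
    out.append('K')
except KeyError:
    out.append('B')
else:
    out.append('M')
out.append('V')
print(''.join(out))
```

Execution trace: 'G' (try body) → 'B' (except KeyError) → 'V' (after the try/except). Output: GBV

Answer: GBV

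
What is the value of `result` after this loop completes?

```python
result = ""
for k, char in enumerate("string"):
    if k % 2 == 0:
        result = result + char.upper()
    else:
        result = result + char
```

Uppercase even positions in 'string'
`result` takes the values: "" → "S" → "St" → "StR" → "StRi" → "StRiN" → "StRiNg"

Answer: "StRiNg"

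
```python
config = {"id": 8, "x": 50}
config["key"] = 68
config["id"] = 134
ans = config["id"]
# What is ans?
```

Trace:
`config = {"id": 8, "x": 50}` → config = {'id': 8, 'x': 50}
`config["key"] = 68` → config = {'id': 8, 'x': 50, 'key': 68}
`config["id"] = 134` → config = {'id': 134, 'x': 50, 'key': 68}
`ans = config["id"]` → ans = 134
So ans = 134

Answer: 134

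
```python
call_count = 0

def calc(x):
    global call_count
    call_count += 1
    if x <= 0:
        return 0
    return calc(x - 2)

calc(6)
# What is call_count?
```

Linear recursion stepping by 2: 4 calls from x=6 down to ≤0.

Answer: 4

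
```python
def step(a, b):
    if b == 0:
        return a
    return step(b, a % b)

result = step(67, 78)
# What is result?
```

step(67, 78) -> step(78, 67) -> step(67, 11) -> step(11, 1) -> step(1, 0) -> 1

Answer: 1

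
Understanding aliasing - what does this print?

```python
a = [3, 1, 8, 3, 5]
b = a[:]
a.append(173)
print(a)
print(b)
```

Key concept: slice [:] creates copy.
Step by step:
`a = [3, 1, 8, 3, 5]` → a = [3, 1, 8, 3, 5]
`b = a[:]` → b = [3, 1, 8, 3, 5]
`a.append(173)` → a = [3, 1, 8, 3, 5, 173]
`print(a)` → prints [3, 1, 8, 3, 5, 173]
`print(b)` → prints [3, 1, 8, 3, 5]

Answer:
[3, 1, 8, 3, 5, 173]
[3, 1, 8, 3, 5]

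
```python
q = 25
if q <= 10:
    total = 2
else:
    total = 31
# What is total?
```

Trace:
`q = 25` → q = 25
`if q <= 10: ...` → q <= 10 is False, take else branch → total = 31
So total = 31

Answer: 31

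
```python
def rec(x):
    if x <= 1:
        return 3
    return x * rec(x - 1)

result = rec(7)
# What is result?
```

rec(7) = 7 * 6 * 5 * 4 * 3 * 2 * 3 = 15120

Answer: 15120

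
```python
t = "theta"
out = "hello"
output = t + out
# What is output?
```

Trace:
`t = "theta"` → t = 'theta'
`out = "hello"` → out = 'hello'
`output = t + out` → output = 'thetahello'
So output = 'thetahello'

Answer: 'thetahello'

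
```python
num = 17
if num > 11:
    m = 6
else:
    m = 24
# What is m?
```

Trace:
`num = 17` → num = 17
`if num > 11: ...` → num > 11 is True → m = 6
So m = 6

Answer: 6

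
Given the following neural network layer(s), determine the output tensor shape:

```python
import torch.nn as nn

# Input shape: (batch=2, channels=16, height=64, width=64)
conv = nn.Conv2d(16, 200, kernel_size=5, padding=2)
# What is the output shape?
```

Input: (2, 16, 64, 64) -> Output: (2, 200, 64, 64)

Answer: (2, 200, 64, 64)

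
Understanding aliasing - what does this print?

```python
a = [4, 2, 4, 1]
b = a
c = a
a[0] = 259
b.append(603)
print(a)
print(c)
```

Key concept: multiple aliases.
Step by step:
`a = [4, 2, 4, 1]` → a = [4, 2, 4, 1]
`b = a` → b = [4, 2, 4, 1] (same object as a)
`c = a` → c = [4, 2, 4, 1] (same object as a, b)
`a[0] = 259` → a = [259, 2, 4, 1] (same object as b, c); b = [259, 2, 4, 1] (same object as a, c); c = [259, 2, 4, 1] (same object as a, b)
`b.append(603)` → a = [259, 2, 4, 1, 603] (same object as b, c); b = [259, 2, 4, 1, 603] (same object as a, c); c = [259, 2, 4, 1, 603] (same object as a, b)
`print(a)` → prints [259, 2, 4, 1, 603]
`print(c)` → prints [259, 2, 4, 1, 603]

Answer:
[259, 2, 4, 1, 603]
[259, 2, 4, 1, 603]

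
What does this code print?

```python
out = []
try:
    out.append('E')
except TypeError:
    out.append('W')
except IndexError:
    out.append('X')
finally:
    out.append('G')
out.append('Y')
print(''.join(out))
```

Execution trace: 'E' (try body, no exception) → 'G' (finally) → 'Y' (after the try/except). Output: EGY

Answer: EGY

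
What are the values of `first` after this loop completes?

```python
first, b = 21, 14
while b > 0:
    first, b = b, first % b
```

GCD of 21 and 14
`first` takes the values: 21 → 14 → 7

Answer: 7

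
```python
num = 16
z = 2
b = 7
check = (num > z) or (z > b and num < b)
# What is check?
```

Trace:
`num = 16` → num = 16
`z = 2` → z = 2
`b = 7` → b = 7
`check = (num > z) or (z > b and num < b)` → check = True
So check = True

Answer: True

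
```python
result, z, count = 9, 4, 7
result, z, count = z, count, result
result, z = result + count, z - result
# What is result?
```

Trace:
`result, z, count = 9, 4, 7` → result = 9; z = 4; count = 7
`result, z, count = z, count, result` → result = 4; z = 7; count = 9
`result, z = result + count, z - result` → result = 13; z = 3
So result = 13

Answer: 13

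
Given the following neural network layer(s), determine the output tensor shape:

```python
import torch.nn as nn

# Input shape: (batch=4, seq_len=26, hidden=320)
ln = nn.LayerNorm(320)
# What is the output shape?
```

Input: (4, 26, 320) -> Output: (4, 26, 320)

Answer: (4, 26, 320)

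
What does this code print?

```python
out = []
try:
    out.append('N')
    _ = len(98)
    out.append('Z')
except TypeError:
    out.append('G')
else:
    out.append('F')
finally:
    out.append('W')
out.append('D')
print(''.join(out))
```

Execution trace: 'N' (try body) → 'G' (except TypeError) → 'W' (finally) → 'D' (after the try/except). Output: NGWD

Answer: NGWD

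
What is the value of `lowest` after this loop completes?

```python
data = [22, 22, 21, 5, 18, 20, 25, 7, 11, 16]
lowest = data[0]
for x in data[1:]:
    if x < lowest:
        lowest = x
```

Minimum of [22, 22, 21, 5, 18, 20, 25, 7, 11, 16]
`lowest` takes the values: 22 → 21 → 5

Answer: 5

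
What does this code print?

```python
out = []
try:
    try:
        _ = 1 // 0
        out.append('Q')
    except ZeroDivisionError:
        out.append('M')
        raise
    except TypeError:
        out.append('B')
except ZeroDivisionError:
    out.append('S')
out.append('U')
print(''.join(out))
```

Execution trace: 'M' (inner except ZeroDivisionError) → 'S' (outer except ZeroDivisionError) → 'U' (after the try/except). Output: MSU

Answer: MSU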